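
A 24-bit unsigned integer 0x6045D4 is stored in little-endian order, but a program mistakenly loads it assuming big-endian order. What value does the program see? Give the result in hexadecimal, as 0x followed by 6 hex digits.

Stored little-endian, the bytes at ascending addresses are D4 45 60.
Read back as big-endian, the last byte is least significant, giving 0xD44560.

0xD44560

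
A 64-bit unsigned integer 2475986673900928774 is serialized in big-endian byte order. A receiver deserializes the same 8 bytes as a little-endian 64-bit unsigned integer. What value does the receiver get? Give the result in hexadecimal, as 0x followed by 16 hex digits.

2475986673900928774 in 64-bit hexadecimal is 0x225C78C2F6773F06.
Stored big-endian, the bytes at ascending addresses are 22 5C 78 C2 F6 77 3F 06.
Read back as little-endian, the first byte is least significant, giving 0x063F77F6C2785C22.

0x063F77F6C2785C22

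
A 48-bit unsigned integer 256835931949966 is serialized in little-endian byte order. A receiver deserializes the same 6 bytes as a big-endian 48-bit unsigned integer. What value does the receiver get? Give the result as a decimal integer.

256835931949966 in 48-bit hexadecimal is 0xE997467D4B8E.
Stored little-endian, the bytes at ascending addresses are 8E 4B 7D 46 97 E9.
Read back as big-endian, the last byte is least significant, giving 0x8E4B7D4697E9.
0x8E4B7D4697E9 = 156454875469801.

156454875469801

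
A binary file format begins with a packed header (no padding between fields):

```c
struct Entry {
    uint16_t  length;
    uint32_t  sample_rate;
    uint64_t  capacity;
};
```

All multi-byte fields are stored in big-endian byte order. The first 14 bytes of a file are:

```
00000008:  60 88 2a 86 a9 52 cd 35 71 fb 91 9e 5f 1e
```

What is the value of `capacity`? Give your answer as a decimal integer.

`capacity` follows `length` (2 B), `sample_rate` (4 B), so it starts at offset 2 + 4 = 6 and occupies 8 bytes.
Bytes at offsets 6..13: CD 35 71 FB 91 9E 5F 1E.
Big-endian stores the most-significant byte at the lowest address.
The bytes are already most-significant first: 0xCD3571FB919E5F1E.
0xCD3571FB919E5F1E = 14786850276834696990.

14786850276834696990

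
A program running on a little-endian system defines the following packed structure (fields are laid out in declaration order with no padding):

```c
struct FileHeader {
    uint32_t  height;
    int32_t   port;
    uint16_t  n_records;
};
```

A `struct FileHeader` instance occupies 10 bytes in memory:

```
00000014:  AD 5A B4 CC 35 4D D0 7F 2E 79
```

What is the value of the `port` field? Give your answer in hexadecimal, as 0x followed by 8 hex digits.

`port` follows `height` (4 bytes), so it starts at byte offset 4 and occupies 4 bytes.
Bytes at offsets 4..7: 35 4D D0 7F.
Little-endian stores the least-significant byte at the lowest address.
Reassemble most-significant byte first: 7F D0 4D 35 → 0x7FD04D35.

0x7FD04D35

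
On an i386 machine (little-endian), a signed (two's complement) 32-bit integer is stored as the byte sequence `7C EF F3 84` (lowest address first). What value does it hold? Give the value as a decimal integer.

In little-endian order the low byte comes first in memory.
Reassemble most-significant byte first: 84 F3 EF 7C → 0x84F3EF7C.
Top bit is set, so as a signed 32-bit value this is 0x84F3EF7C − 2^32 = -2064388228.

-2064388228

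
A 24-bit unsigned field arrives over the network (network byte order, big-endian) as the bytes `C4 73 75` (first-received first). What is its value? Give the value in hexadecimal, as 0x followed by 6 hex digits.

0xC47375

Big-endian: lowest address holds the most-significant byte.
The bytes are already most-significant first: 0xC47375.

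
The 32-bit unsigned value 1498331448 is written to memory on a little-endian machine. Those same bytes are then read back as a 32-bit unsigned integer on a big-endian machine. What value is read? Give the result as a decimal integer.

951668313

1498331448 in 32-bit hexadecimal is 0x594EB938.
Stored little-endian, the bytes at ascending addresses are 38 B9 4E 59.
Read back as big-endian, the last byte is least significant, giving 0x38B94E59.
0x38B94E59 = 951668313.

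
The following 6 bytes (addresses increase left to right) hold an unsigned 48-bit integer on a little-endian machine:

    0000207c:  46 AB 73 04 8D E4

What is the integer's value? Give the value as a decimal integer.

Little-endian: lowest address holds the least-significant byte.
Reassemble most-significant byte first: E4 8D 04 73 AB 46 → 0xE48D0473AB46.
0xE48D0473AB46 = 251294316211014.

251294316211014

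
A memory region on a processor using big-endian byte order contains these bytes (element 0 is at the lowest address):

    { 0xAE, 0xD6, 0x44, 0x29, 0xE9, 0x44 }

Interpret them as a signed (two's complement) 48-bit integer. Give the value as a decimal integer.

Big-endian: lowest address holds the most-significant byte.
The bytes are already most-significant first: 0xAED64429E944.
Top bit is set, so as a signed 48-bit value this is 0xAED64429E944 − 2^48 = -89239686878908.

-89239686878908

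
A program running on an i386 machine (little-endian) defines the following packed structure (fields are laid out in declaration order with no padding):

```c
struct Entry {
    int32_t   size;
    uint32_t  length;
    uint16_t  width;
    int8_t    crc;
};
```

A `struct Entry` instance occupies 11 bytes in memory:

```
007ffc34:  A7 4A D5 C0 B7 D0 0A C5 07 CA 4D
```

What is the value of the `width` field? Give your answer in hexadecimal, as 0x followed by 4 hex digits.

0xCA07

`width` follows `size` (4 B), `length` (4 B), so it starts at offset 4 + 4 = 8 and occupies 2 bytes.
Bytes at offsets 8..9: 07 CA.
Little-endian stores the least-significant byte at the lowest address.
Reassemble most-significant byte first: CA 07 → 0xCA07.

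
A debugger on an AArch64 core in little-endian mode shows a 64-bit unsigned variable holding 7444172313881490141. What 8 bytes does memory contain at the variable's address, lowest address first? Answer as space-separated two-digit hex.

7444172313881490141 in hexadecimal, padded to 64 bits, is 0x674F03474FB432DD.
Split into bytes (most-significant first): 67 4F 03 47 4F B4 32 DD.
Little-endian: lowest address holds the least-significant byte.
So at ascending addresses the bytes are DD 32 B4 4F 47 03 4F 67.

DD 32 B4 4F 47 03 4F 67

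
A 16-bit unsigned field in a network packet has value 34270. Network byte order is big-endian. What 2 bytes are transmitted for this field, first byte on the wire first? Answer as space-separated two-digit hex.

85 DE

34270 in hexadecimal, padded to 16 bits, is 0x85DE.
Split into bytes (most-significant first): 85 DE.
Big-endian stores the most-significant byte at the lowest address.
So the memory order matches the most-significant-first order: 85 DE.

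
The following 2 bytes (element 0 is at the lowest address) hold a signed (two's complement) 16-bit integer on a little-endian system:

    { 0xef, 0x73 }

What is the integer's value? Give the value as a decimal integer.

Little-endian: lowest address holds the least-significant byte.
Reassemble most-significant byte first: 73 EF → 0x73EF.
0x73EF = 29679.

29679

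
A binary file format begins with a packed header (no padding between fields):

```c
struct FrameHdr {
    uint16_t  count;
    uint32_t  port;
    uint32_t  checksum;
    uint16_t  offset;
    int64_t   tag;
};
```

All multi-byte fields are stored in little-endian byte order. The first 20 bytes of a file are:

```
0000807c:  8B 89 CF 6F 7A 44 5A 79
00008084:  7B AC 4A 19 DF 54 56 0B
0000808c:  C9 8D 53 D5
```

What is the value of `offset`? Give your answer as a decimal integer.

6474

`offset` follows `count` (2 B), `port` (4 B), `checksum` (4 B), so it starts at offset 2 + 4 + 4 = 10 and occupies 2 bytes.
Bytes at offsets 10..11: 4A 19.
Little-endian stores the least-significant byte at the lowest address.
Reassemble most-significant byte first: 19 4A → 0x194A.
0x194A = 6474.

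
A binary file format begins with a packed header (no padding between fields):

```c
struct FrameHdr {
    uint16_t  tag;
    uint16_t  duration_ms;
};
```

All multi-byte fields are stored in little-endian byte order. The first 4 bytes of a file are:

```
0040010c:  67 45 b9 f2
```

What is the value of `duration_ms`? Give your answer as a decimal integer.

`duration_ms` follows `tag` (2 bytes), so it starts at byte offset 2 and occupies 2 bytes.
Bytes at offsets 2..3: B9 F2.
Little-endian stores the least-significant byte at the lowest address.
Reassemble most-significant byte first: F2 B9 → 0xF2B9.
0xF2B9 = 62137.

62137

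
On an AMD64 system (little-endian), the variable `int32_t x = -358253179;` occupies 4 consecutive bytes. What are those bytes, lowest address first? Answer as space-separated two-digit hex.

85 7D A5 EA

Two's complement of -358253179 in 32 bits: 358253179 = 0x155A827B; invert → 0xEAA57D84; add 1 → 0xEAA57D85.
Split into bytes (most-significant first): EA A5 7D 85.
In little-endian order the low byte comes first in memory.
So at ascending addresses the bytes are 85 7D A5 EA.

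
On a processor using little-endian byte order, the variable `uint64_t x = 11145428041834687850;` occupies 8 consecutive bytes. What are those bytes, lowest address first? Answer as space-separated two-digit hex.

11145428041834687850 in hexadecimal, padded to 64 bits, is 0x9AAC83C0C73BED6A.
Split into bytes (most-significant first): 9A AC 83 C0 C7 3B ED 6A.
Little-endian stores the least-significant byte at the lowest address.
So at ascending addresses the bytes are 6A ED 3B C7 C0 83 AC 9A.

6A ED 3B C7 C0 83 AC 9A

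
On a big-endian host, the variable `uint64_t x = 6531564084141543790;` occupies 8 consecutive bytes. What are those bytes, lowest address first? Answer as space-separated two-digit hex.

5A A4 C6 ED C6 F4 D1 6E

6531564084141543790 in hexadecimal, padded to 64 bits, is 0x5AA4C6EDC6F4D16E.
Split into bytes (most-significant first): 5A A4 C6 ED C6 F4 D1 6E.
Big-endian: lowest address holds the most-significant byte.
So the memory order matches the most-significant-first order: 5A A4 C6 ED C6 F4 D1 6E.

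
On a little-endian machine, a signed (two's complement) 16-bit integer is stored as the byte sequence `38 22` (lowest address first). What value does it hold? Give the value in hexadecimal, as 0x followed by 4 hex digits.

Little-endian: lowest address holds the least-significant byte.
Reassemble most-significant byte first: 22 38 → 0x2238.

0x2238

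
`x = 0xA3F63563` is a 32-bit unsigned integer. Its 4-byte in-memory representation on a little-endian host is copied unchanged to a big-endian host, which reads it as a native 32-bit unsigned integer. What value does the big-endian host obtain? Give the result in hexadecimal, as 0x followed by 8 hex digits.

Stored little-endian, the bytes at ascending addresses are 63 35 F6 A3.
Read back as big-endian, the last byte is least significant, giving 0x6335F6A3.

0x6335F6A3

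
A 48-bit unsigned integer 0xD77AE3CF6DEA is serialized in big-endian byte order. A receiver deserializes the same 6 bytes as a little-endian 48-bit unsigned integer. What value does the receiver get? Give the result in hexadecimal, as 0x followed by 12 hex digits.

0xEA6DCFE37AD7

Stored big-endian, the bytes at ascending addresses are D7 7A E3 CF 6D EA.
Read back as little-endian, the first byte is least significant, giving 0xEA6DCFE37AD7.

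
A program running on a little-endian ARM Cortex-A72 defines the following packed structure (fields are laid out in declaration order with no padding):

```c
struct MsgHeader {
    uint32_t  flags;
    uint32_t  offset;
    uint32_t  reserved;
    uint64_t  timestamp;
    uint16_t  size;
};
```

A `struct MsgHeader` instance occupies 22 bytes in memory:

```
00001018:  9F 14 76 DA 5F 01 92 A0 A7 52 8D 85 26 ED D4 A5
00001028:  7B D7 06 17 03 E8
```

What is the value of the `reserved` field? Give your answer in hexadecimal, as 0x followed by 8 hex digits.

`reserved` follows `flags` (4 B), `offset` (4 B), so it starts at offset 4 + 4 = 8 and occupies 4 bytes.
Bytes at offsets 8..11: A7 52 8D 85.
In little-endian order the low byte comes first in memory.
Reassemble most-significant byte first: 85 8D 52 A7 → 0x858D52A7.

0x858D52A7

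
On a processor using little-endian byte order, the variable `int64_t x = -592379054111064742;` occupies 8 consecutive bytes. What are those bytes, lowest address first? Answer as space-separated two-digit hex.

5A FD 53 8B 63 72 C7 F7

Two's complement of -592379054111064742 in 64 bits: 592379054111064742 = 0x08388D9C74AC02A6; invert → 0xF7C772638B53FD59; add 1 → 0xF7C772638B53FD5A.
Split into bytes (most-significant first): F7 C7 72 63 8B 53 FD 5A.
In little-endian order the low byte comes first in memory.
So at ascending addresses the bytes are 5A FD 53 8B 63 72 C7 F7.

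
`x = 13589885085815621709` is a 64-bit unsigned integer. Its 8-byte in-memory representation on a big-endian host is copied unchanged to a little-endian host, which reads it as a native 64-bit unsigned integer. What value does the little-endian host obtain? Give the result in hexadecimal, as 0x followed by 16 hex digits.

13589885085815621709 in 64-bit hexadecimal is 0xBC98F87BB66B484D.
Stored big-endian, the bytes at ascending addresses are BC 98 F8 7B B6 6B 48 4D.
Read back as little-endian, the first byte is least significant, giving 0x4D486BB67BF898BC.

0x4D486BB67BF898BC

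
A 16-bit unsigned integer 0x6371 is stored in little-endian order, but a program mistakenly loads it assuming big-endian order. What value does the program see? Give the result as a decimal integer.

Stored little-endian, the bytes at ascending addresses are 71 63.
Read back as big-endian, the last byte is least significant, giving 0x7163.
0x7163 = 29027.

29027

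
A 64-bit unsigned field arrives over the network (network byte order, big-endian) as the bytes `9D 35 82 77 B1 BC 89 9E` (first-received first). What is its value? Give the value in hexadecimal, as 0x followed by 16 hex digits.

In big-endian order the high byte comes first in memory.
The bytes are already most-significant first: 0x9D358277B1BC899E.

0x9D358277B1BC899E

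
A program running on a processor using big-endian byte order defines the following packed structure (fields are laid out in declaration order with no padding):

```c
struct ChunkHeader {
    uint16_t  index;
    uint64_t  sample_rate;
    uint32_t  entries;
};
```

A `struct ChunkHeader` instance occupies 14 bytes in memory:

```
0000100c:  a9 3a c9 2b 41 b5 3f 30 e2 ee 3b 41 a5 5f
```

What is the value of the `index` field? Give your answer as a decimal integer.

43322

`index` is the first field, at byte offset 0, occupying 2 bytes.
Bytes at offsets 0..1: A9 3A.
Big-endian stores the most-significant byte at the lowest address.
The bytes are already most-significant first: 0xA93A.
0xA93A = 43322.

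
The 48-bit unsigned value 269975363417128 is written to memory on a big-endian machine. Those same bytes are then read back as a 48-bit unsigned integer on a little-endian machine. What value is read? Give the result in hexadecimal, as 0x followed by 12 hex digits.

0x2874A2898AF5

269975363417128 in 48-bit hexadecimal is 0xF58A89A27428.
Stored big-endian, the bytes at ascending addresses are F5 8A 89 A2 74 28.
Read back as little-endian, the first byte is least significant, giving 0x2874A2898AF5.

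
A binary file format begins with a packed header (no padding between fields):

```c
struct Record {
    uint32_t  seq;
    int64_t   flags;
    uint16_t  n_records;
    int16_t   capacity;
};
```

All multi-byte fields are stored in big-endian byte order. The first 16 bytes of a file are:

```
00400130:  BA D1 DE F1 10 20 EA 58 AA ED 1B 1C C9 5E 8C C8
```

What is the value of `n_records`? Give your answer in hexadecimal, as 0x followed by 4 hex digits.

`n_records` follows `seq` (4 B), `flags` (8 B), so it starts at offset 4 + 8 = 12 and occupies 2 bytes.
Bytes at offsets 12..13: C9 5E.
In big-endian order the high byte comes first in memory.
The bytes are already most-significant first: 0xC95E.

0xC95E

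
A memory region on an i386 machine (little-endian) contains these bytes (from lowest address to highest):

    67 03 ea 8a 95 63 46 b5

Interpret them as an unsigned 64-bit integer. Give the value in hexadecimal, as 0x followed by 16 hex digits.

0xB54663958AEA0367

Little-endian stores the least-significant byte at the lowest address.
Reassemble most-significant byte first: B5 46 63 95 8A EA 03 67 → 0xB54663958AEA0367.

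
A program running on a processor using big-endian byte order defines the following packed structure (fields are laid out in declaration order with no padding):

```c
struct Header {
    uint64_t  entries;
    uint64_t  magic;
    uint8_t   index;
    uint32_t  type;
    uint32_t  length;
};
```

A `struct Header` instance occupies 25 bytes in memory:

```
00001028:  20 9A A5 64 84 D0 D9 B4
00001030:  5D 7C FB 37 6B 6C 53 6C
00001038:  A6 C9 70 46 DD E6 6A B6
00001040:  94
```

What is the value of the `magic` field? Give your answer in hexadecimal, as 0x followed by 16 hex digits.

0x5D7CFB376B6C536C

`magic` follows `entries` (8 bytes), so it starts at byte offset 8 and occupies 8 bytes.
Bytes at offsets 8..15: 5D 7C FB 37 6B 6C 53 6C.
In big-endian order the high byte comes first in memory.
The bytes are already most-significant first: 0x5D7CFB376B6C536C.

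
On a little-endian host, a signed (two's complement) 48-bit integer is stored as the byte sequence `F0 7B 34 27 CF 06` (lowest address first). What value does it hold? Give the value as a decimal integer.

In little-endian order the low byte comes first in memory.
Reassemble most-significant byte first: 06 CF 27 34 7B F0 → 0x06CF27347BF0.
0x06CF27347BF0 = 7486785747952.

7486785747952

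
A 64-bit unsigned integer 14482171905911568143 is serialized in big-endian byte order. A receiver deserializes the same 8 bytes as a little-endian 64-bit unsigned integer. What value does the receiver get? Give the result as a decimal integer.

1096345432075992008

14482171905911568143 in 64-bit hexadecimal is 0xC8FB029E5C00370F.
Stored big-endian, the bytes at ascending addresses are C8 FB 02 9E 5C 00 37 0F.
Read back as little-endian, the first byte is least significant, giving 0x0F37005C9E02FBC8.
0x0F37005C9E02FBC8 = 1096345432075992008.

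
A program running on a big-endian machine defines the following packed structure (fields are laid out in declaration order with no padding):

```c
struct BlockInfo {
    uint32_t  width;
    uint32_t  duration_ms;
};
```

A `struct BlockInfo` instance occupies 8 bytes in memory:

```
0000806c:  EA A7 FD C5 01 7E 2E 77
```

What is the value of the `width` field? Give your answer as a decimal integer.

3936878021

`width` is the first field, at byte offset 0, occupying 4 bytes.
Bytes at offsets 0..3: EA A7 FD C5.
In big-endian order the high byte comes first in memory.
The bytes are already most-significant first: 0xEAA7FDC5.
0xEAA7FDC5 = 3936878021.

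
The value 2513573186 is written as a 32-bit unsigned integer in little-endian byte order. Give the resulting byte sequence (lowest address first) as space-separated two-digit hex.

42 15 D2 95

2513573186 in hexadecimal, padded to 32 bits, is 0x95D21542.
Split into bytes (most-significant first): 95 D2 15 42.
Little-endian: lowest address holds the least-significant byte.
So at ascending addresses the bytes are 42 15 D2 95.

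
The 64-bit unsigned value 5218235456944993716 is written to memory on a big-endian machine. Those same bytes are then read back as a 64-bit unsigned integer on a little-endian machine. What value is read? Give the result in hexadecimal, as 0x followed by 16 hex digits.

5218235456944993716 in 64-bit hexadecimal is 0x486AE5802D8DF5B4.
Stored big-endian, the bytes at ascending addresses are 48 6A E5 80 2D 8D F5 B4.
Read back as little-endian, the first byte is least significant, giving 0xB4F58D2D80E56A48.

0xB4F58D2D80E56A48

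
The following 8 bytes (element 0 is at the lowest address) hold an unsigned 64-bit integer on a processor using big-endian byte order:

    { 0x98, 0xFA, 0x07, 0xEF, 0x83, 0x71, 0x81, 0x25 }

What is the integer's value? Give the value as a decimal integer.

Big-endian stores the most-significant byte at the lowest address.
The bytes are already most-significant first: 0x98FA07EF83718125.
0x98FA07EF83718125 = 11023131763226542373.

11023131763226542373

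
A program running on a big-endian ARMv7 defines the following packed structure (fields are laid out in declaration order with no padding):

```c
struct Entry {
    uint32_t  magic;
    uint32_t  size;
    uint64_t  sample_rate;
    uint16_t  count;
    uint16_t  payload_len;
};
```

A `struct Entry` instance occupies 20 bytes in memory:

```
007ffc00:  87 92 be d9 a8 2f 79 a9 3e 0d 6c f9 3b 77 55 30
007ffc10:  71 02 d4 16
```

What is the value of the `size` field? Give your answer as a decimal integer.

2821683625

`size` follows `magic` (4 bytes), so it starts at byte offset 4 and occupies 4 bytes.
Bytes at offsets 4..7: A8 2F 79 A9.
Big-endian stores the most-significant byte at the lowest address.
The bytes are already most-significant first: 0xA82F79A9.
0xA82F79A9 = 2821683625.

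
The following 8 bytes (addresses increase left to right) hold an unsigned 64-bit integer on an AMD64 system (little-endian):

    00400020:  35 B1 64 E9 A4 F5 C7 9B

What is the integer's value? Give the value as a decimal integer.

In little-endian order the low byte comes first in memory.
Reassemble most-significant byte first: 9B C7 F5 A4 E9 64 B1 35 → 0x9BC7F5A4E964B135.
0x9BC7F5A4E964B135 = 11225210684883382581.

11225210684883382581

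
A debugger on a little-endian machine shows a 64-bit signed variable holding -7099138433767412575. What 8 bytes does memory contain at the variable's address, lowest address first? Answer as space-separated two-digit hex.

A1 6C F8 13 35 CB 7A 9D

Two's complement of -7099138433767412575 in 64 bits: 7099138433767412575 = 0x628534CAEC07935F; invert → 0x9D7ACB3513F86CA0; add 1 → 0x9D7ACB3513F86CA1.
Split into bytes (most-significant first): 9D 7A CB 35 13 F8 6C A1.
Little-endian stores the least-significant byte at the lowest address.
So at ascending addresses the bytes are A1 6C F8 13 35 CB 7A 9D.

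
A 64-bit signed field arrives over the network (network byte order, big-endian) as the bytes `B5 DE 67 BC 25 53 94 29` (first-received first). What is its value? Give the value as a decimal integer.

In big-endian order the high byte comes first in memory.
The bytes are already most-significant first: 0xB5DE67BC25539429.
Top bit is set, so as a signed 64-bit value this is 0xB5DE67BC25539429 − 2^64 = -5341718050237082583.

-5341718050237082583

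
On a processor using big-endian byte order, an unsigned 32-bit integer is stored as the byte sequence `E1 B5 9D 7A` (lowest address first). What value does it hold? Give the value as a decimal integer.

3786775930

Big-endian: lowest address holds the most-significant byte.
The bytes are already most-significant first: 0xE1B59D7A.
0xE1B59D7A = 3786775930.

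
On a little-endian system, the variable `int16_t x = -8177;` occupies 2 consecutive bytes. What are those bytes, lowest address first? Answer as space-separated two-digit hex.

0F E0

Two's complement of -8177 in 16 bits: 8177 = 0x1FF1; invert → 0xE00E; add 1 → 0xE00F.
Split into bytes (most-significant first): E0 0F.
In little-endian order the low byte comes first in memory.
So at ascending addresses the bytes are 0F E0.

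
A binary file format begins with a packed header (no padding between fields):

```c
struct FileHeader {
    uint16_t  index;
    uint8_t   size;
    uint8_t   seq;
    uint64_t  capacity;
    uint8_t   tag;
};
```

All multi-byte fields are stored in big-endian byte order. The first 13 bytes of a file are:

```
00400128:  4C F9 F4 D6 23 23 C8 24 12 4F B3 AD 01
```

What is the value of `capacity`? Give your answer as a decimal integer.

`capacity` follows `index` (2 B), `size` (1 B), `seq` (1 B), so it starts at offset 2 + 1 + 1 = 4 and occupies 8 bytes.
Bytes at offsets 4..11: 23 23 C8 24 12 4F B3 AD.
Big-endian stores the most-significant byte at the lowest address.
The bytes are already most-significant first: 0x2323C824124FB3AD.
0x2323C824124FB3AD = 2532087472763941805.

2532087472763941805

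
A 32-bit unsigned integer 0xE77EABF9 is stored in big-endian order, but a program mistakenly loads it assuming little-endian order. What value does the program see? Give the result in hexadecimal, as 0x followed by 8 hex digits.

Stored big-endian, the bytes at ascending addresses are E7 7E AB F9.
Read back as little-endian, the first byte is least significant, giving 0xF9AB7EE7.

0xF9AB7EE7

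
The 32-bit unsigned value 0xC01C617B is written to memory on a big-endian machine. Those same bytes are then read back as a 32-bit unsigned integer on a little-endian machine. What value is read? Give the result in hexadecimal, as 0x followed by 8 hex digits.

Stored big-endian, the bytes at ascending addresses are C0 1C 61 7B.
Read back as little-endian, the first byte is least significant, giving 0x7B611CC0.

0x7B611CC0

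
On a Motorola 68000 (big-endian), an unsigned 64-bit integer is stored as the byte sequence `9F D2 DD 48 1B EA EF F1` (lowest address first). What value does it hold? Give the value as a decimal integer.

11516510498915545073

Big-endian: lowest address holds the most-significant byte.
The bytes are already most-significant first: 0x9FD2DD481BEAEFF1.
0x9FD2DD481BEAEFF1 = 11516510498915545073.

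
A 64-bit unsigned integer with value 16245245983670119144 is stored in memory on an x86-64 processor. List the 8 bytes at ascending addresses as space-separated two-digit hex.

16245245983670119144 in hexadecimal, padded to 64 bits, is 0xE172B526B17FAAE8.
Split into bytes (most-significant first): E1 72 B5 26 B1 7F AA E8.
In little-endian order the low byte comes first in memory.
So at ascending addresses the bytes are E8 AA 7F B1 26 B5 72 E1.

E8 AA 7F B1 26 B5 72 E1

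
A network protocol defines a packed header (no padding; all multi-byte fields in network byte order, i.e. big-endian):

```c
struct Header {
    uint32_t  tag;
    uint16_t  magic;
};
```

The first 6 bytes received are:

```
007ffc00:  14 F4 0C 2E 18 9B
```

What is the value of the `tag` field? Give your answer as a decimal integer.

351538222

`tag` is the first field, at byte offset 0, occupying 4 bytes.
Bytes at offsets 0..3: 14 F4 0C 2E.
In big-endian order the high byte comes first in memory.
The bytes are already most-significant first: 0x14F40C2E.
0x14F40C2E = 351538222.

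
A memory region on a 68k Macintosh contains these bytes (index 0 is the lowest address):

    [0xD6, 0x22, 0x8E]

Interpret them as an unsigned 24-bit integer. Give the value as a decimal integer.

14033550

Big-endian stores the most-significant byte at the lowest address.
The bytes are already most-significant first: 0xD6228E.
0xD6228E = 14033550.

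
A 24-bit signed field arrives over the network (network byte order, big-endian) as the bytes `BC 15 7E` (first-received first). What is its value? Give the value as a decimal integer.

-4450946

Big-endian: lowest address holds the most-significant byte.
The bytes are already most-significant first: 0xBC157E.
Top bit is set, so as a signed 24-bit value this is 0xBC157E − 2^24 = -4450946.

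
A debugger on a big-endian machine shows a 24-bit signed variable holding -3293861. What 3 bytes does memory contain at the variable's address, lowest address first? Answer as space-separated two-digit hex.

Two's complement of -3293861 in 24 bits: 3293861 = 0x3242A5; invert → 0xCDBD5A; add 1 → 0xCDBD5B.
Split into bytes (most-significant first): CD BD 5B.
Big-endian: lowest address holds the most-significant byte.
So the memory order matches the most-significant-first order: CD BD 5B.

CD BD 5B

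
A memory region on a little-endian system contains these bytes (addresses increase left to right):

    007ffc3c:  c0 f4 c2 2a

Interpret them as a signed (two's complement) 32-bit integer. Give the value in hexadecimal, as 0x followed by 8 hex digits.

In little-endian order the low byte comes first in memory.
Reassemble most-significant byte first: 2A C2 F4 C0 → 0x2AC2F4C0.

0x2AC2F4C0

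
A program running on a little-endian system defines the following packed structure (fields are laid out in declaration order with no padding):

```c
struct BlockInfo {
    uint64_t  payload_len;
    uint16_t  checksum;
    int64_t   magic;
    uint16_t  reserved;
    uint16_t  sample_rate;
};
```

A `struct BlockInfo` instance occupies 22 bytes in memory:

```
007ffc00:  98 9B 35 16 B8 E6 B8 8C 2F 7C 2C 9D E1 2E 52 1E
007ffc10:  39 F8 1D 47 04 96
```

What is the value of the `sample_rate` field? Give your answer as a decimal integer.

`sample_rate` follows `payload_len` (8 B), `checksum` (2 B), `magic` (8 B), `reserved` (2 B), so it starts at offset 8 + 2 + 8 + 2 = 20 and occupies 2 bytes.
Bytes at offsets 20..21: 04 96.
Little-endian stores the least-significant byte at the lowest address.
Reassemble most-significant byte first: 96 04 → 0x9604.
0x9604 = 38404.

38404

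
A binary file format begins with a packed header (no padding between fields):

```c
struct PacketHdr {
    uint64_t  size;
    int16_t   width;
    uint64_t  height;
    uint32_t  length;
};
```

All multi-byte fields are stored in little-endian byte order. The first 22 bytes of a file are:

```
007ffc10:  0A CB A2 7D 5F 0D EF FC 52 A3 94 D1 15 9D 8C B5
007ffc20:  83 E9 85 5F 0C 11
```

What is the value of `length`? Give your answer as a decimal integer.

`length` follows `size` (8 B), `width` (2 B), `height` (8 B), so it starts at offset 8 + 2 + 8 = 18 and occupies 4 bytes.
Bytes at offsets 18..21: 85 5F 0C 11.
Little-endian stores the least-significant byte at the lowest address.
Reassemble most-significant byte first: 11 0C 5F 85 → 0x110C5F85.
0x110C5F85 = 286023557.

286023557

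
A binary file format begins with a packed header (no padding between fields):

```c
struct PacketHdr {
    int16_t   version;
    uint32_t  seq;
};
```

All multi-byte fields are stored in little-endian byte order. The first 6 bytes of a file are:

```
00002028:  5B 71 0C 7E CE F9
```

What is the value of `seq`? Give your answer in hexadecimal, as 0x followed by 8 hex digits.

0xF9CE7E0C

`seq` follows `version` (2 bytes), so it starts at byte offset 2 and occupies 4 bytes.
Bytes at offsets 2..5: 0C 7E CE F9.
Little-endian: lowest address holds the least-significant byte.
Reassemble most-significant byte first: F9 CE 7E 0C → 0xF9CE7E0C.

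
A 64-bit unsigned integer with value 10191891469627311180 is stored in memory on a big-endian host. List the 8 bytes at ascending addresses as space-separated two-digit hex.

10191891469627311180 in hexadecimal, padded to 64 bits, is 0x8D70DF4AEC78444C.
Split into bytes (most-significant first): 8D 70 DF 4A EC 78 44 4C.
Big-endian: lowest address holds the most-significant byte.
So the memory order matches the most-significant-first order: 8D 70 DF 4A EC 78 44 4C.

8D 70 DF 4A EC 78 44 4C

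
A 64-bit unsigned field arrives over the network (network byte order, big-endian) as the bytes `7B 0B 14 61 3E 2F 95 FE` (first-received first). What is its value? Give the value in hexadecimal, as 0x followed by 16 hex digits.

In big-endian order the high byte comes first in memory.
The bytes are already most-significant first: 0x7B0B14613E2F95FE.

0x7B0B14613E2F95FE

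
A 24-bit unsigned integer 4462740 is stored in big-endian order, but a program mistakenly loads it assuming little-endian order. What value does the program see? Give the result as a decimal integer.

4462740 in 24-bit hexadecimal is 0x441894.
Stored big-endian, the bytes at ascending addresses are 44 18 94.
Read back as little-endian, the first byte is least significant, giving 0x941844.
0x941844 = 9705540.

9705540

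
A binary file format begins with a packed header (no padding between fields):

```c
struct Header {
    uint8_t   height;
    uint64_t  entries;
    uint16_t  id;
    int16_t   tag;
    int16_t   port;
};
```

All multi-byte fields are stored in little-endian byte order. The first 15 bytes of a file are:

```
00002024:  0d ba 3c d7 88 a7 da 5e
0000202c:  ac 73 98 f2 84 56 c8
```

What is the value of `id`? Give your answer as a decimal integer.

39027

`id` follows `height` (1 B), `entries` (8 B), so it starts at offset 1 + 8 = 9 and occupies 2 bytes.
Bytes at offsets 9..10: 73 98.
In little-endian order the low byte comes first in memory.
Reassemble most-significant byte first: 98 73 → 0x9873.
0x9873 = 39027.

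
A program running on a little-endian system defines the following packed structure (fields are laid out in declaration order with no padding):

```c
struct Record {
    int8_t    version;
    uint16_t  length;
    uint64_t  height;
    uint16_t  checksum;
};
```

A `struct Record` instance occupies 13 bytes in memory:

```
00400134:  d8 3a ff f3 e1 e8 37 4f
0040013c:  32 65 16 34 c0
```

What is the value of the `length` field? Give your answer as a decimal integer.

`length` follows `version` (1 byte), so it starts at byte offset 1 and occupies 2 bytes.
Bytes at offsets 1..2: 3A FF.
Little-endian: lowest address holds the least-significant byte.
Reassemble most-significant byte first: FF 3A → 0xFF3A.
0xFF3A = 65338.

65338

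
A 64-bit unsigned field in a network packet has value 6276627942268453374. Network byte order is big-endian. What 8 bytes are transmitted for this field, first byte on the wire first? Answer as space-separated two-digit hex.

57 1B 0F DB C6 33 C1 FE

6276627942268453374 in hexadecimal, padded to 64 bits, is 0x571B0FDBC633C1FE.
Split into bytes (most-significant first): 57 1B 0F DB C6 33 C1 FE.
Big-endian stores the most-significant byte at the lowest address.
So the memory order matches the most-significant-first order: 57 1B 0F DB C6 33 C1 FE.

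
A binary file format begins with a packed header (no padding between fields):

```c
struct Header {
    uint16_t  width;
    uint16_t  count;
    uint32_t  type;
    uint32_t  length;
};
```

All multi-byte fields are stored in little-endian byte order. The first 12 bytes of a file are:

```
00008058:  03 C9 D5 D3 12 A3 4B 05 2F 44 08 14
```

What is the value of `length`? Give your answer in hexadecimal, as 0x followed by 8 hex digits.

0x1408442F

`length` follows `width` (2 B), `count` (2 B), `type` (4 B), so it starts at offset 2 + 2 + 4 = 8 and occupies 4 bytes.
Bytes at offsets 8..11: 2F 44 08 14.
In little-endian order the low byte comes first in memory.
Reassemble most-significant byte first: 14 08 44 2F → 0x1408442F.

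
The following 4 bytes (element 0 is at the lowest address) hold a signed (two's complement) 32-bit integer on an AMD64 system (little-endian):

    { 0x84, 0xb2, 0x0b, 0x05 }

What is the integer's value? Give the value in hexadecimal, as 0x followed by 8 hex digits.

0x050BB284

Little-endian stores the least-significant byte at the lowest address.
Reassemble most-significant byte first: 05 0B B2 84 → 0x050BB284.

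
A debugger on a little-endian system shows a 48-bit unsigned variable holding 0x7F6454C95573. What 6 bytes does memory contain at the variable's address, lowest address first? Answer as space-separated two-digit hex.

Split into bytes (most-significant first): 7F 64 54 C9 55 73.
Little-endian: lowest address holds the least-significant byte.
So at ascending addresses the bytes are 73 55 C9 54 64 7F.

73 55 C9 54 64 7F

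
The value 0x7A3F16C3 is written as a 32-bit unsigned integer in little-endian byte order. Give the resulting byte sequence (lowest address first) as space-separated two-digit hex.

Split into bytes (most-significant first): 7A 3F 16 C3.
Little-endian: lowest address holds the least-significant byte.
So at ascending addresses the bytes are C3 16 3F 7A.

C3 16 3F 7A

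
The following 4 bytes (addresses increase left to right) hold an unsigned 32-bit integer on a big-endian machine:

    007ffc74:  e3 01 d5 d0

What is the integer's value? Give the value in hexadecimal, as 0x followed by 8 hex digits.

Big-endian: lowest address holds the most-significant byte.
The bytes are already most-significant first: 0xE301D5D0.

0xE301D5D0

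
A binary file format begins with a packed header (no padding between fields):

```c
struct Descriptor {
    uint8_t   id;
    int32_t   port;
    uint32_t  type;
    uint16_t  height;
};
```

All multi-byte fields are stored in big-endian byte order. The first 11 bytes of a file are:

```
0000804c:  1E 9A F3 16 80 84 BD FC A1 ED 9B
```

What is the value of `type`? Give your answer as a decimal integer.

`type` follows `id` (1 B), `port` (4 B), so it starts at offset 1 + 4 = 5 and occupies 4 bytes.
Bytes at offsets 5..8: 84 BD FC A1.
Big-endian stores the most-significant byte at the lowest address.
The bytes are already most-significant first: 0x84BDFCA1.
0x84BDFCA1 = 2227043489.

2227043489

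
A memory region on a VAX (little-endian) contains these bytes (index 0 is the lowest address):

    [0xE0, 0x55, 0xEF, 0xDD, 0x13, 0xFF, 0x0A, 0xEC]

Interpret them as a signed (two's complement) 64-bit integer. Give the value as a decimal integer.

Little-endian stores the least-significant byte at the lowest address.
Reassemble most-significant byte first: EC 0A FF 13 DD EF 55 E0 → 0xEC0AFF13DDEF55E0.
Top bit is set, so as a signed 64-bit value this is 0xEC0AFF13DDEF55E0 − 2^64 = -1438056670198540832.

-1438056670198540832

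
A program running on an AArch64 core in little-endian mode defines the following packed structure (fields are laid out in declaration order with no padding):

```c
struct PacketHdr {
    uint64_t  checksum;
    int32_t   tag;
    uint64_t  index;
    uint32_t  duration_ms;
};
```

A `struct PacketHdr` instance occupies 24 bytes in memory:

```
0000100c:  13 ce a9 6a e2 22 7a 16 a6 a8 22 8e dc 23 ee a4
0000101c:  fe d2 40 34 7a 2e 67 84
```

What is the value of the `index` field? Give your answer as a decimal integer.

`index` follows `checksum` (8 B), `tag` (4 B), so it starts at offset 8 + 4 = 12 and occupies 8 bytes.
Bytes at offsets 12..19: DC 23 EE A4 FE D2 40 34.
Little-endian stores the least-significant byte at the lowest address.
Reassemble most-significant byte first: 34 40 D2 FE A4 EE 23 DC → 0x3440D2FEA4EE23DC.
0x3440D2FEA4EE23DC = 3765241279612330972.

3765241279612330972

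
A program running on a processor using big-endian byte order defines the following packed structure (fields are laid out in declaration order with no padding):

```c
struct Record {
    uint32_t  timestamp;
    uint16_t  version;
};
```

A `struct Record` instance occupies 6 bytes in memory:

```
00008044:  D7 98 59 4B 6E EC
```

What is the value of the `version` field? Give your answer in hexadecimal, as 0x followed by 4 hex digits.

0x6EEC

`version` follows `timestamp` (4 bytes), so it starts at byte offset 4 and occupies 2 bytes.
Bytes at offsets 4..5: 6E EC.
Big-endian: lowest address holds the most-significant byte.
The bytes are already most-significant first: 0x6EEC.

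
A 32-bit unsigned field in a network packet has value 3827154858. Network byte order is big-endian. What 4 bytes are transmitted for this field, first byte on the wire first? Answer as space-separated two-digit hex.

E4 1D BF AA

3827154858 in hexadecimal, padded to 32 bits, is 0xE41DBFAA.
Split into bytes (most-significant first): E4 1D BF AA.
Big-endian: lowest address holds the most-significant byte.
So the memory order matches the most-significant-first order: E4 1D BF AA.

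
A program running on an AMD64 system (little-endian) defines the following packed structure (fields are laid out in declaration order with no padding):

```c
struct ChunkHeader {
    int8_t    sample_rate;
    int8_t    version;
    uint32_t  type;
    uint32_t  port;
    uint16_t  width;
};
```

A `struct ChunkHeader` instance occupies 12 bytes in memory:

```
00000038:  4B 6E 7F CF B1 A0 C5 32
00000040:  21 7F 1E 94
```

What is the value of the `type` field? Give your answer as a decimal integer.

2696007551

`type` follows `sample_rate` (1 B), `version` (1 B), so it starts at offset 1 + 1 = 2 and occupies 4 bytes.
Bytes at offsets 2..5: 7F CF B1 A0.
In little-endian order the low byte comes first in memory.
Reassemble most-significant byte first: A0 B1 CF 7F → 0xA0B1CF7F.
0xA0B1CF7F = 2696007551.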